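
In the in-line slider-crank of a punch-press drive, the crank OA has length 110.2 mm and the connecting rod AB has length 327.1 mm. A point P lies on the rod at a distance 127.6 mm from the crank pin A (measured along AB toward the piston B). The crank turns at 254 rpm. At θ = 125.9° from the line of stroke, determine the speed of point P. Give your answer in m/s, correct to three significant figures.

2.42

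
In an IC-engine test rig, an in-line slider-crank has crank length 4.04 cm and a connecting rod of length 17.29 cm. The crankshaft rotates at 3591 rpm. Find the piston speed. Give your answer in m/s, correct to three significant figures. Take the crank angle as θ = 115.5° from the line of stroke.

12.3

ω = 2π·3591/60 = 376 rad/s
For an in-line slider-crank, x = r cosθ + √(L² − r² sin²θ), so v = −rω sinθ·[1 + r cosθ/√(L² − r² sin²θ)].
With r = 0.0404 m, L = 0.1729 m, θ = 115.5°: √(L² − r² sin²θ) = 0.16901 m.
v = −0.0404·376·0.90259·[1 + 0.0404·-0.43051/0.16901] = -12.301 m/s.
|v| = 12.301 m/s.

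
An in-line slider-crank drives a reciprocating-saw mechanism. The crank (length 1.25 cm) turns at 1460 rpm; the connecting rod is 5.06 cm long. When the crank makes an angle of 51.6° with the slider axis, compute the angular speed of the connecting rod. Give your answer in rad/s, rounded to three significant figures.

23.9

ω = 152.9 rad/s (converted from 1460 rpm).
The rod makes angle φ with the slider axis where L sinφ = r sinθ; differentiating, L cosφ·φ̇ = r ω cosθ.
L cosφ = √(L² − r² sin²θ) = 0.049643 m.
|ω_rod| = r ω |cosθ| / √(L² − r² sin²θ) = 0.0125·152.9·0.62115/0.049643 = 23.913 rad/s.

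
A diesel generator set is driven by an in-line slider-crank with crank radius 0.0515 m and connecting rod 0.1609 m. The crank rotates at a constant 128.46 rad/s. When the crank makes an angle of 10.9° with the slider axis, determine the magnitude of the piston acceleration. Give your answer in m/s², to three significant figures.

1090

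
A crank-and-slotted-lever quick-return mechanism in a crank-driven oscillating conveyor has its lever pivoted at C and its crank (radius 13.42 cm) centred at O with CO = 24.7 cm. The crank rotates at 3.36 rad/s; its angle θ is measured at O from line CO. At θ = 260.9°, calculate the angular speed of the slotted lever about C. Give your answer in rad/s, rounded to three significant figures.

0.626

ω = 3.36 rad/s
Crank pin A relative to C: A = (d + r cosθ, r sinθ); lever angle φ = atan2(r sinθ, d + r cosθ).
Differentiating tanφ: φ̇ = rω(d cosθ + r)/(d² + r² + 2dr cosθ).
d² + r² + 2dr cosθ = |CA|² = 0.0685336 m²;  d cosθ + r = +0.095135 m.
|ω_lever| = |0.1342·3.36·+0.095135| / 0.0685336 = 0.62593 rad/s.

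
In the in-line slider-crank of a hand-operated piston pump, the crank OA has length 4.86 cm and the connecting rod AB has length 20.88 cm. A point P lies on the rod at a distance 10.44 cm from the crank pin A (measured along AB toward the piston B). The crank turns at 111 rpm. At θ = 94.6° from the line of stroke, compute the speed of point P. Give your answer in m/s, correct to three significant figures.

ω = 11.62 rad/s.  Crank-pin speed |V_A| = rω = 0.56492 m/s, perpendicular to OA.
Rod angle: sinφ = −(r/L) sinθ ⇒ φ = -13.415°; ω_rod = −rω cosθ/√(L²−r²sin²θ) = +0.22307 rad/s.
V_P = V_A + ω_rod × AP, with AP = 0.1044 m along the rod.
Components: V_Px = −rω sinθ − a·ω_rod·sinφ = -0.5577 m/s;  V_Py = rω cosθ + a·ω_rod·cosφ = -0.022653 m/s.
|V_P| = √(V_Px² + V_Py²) = 0.55816 m/s.

0.558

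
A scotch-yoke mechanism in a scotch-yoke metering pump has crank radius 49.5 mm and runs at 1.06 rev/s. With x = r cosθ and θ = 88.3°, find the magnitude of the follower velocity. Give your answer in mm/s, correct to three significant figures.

330

ω = 6.66 rad/s (from 1.06 rev/s).
x = r cosθ ⇒ ẋ = −rω sinθ.
|v| = rω|sinθ| = 0.0495·6.66·|sin 88.3°| = 0.32953 m/s = 329.53 mm/s.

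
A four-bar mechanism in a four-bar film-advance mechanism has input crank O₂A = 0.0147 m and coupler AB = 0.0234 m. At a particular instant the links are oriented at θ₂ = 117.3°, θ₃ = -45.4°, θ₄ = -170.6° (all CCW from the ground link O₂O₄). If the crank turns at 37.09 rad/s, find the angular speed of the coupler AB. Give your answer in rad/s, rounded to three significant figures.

27.1

ω₂ = 37.09 rad/s
Differentiating the loop-closure r₂e^{iθ₂}+r₃e^{iθ₃}=r₁+r₄e^{iθ₄} gives r₂ω₂e^{iθ₂}+r₃ω₃e^{iθ₃}=r₄ω₄e^{iθ₄}.
Eliminating the other unknown: ω₃ = r₂ω₂ sin(θ₄−θ₂) / [r₃ sin(θ₃−θ₄)].
Numerator sine = +0.95159; denominator sine = +0.81714.
Result = 0.0147·37.09·(+0.95159) / (0.0234·(+0.81714)) = +27.134 rad/s; magnitude 27.134 rad/s.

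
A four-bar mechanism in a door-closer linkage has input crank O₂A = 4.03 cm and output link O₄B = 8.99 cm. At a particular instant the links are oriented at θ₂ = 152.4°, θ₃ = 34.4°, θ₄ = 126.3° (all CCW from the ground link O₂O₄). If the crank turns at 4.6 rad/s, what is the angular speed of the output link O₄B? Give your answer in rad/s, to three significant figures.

ω₂ = 4.6 rad/s
Differentiating the loop-closure r₂e^{iθ₂}+r₃e^{iθ₃}=r₁+r₄e^{iθ₄} gives r₂ω₂e^{iθ₂}+r₃ω₃e^{iθ₃}=r₄ω₄e^{iθ₄}.
Eliminating the other unknown: ω₄ = r₂ω₂ sin(θ₂−θ₃) / [r₄ sin(θ₄−θ₃)].
Numerator sine = +0.88295; denominator sine = +0.99945.
Result = 0.0403·4.6·(+0.88295) / (0.0899·(+0.99945)) = +1.8217 rad/s; magnitude 1.8217 rad/s.

1.82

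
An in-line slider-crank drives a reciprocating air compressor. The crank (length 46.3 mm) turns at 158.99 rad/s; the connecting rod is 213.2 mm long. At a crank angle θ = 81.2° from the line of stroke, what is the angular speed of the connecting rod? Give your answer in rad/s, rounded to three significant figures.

5.41

ω = 159 rad/s
The rod makes angle φ with the slider axis where L sinφ = r sinθ; differentiating, L cosφ·φ̇ = r ω cosθ.
L cosφ = √(L² − r² sin²θ) = 0.20823 m.
|ω_rod| = r ω |cosθ| / √(L² − r² sin²θ) = 0.0463·159·0.15299/0.20823 = 5.4082 rad/s.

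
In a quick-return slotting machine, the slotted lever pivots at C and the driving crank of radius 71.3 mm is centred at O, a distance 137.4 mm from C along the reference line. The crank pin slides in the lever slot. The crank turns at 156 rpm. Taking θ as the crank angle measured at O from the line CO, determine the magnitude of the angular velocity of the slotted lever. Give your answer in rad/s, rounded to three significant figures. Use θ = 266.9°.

3.25

ω = 16.34 rad/s (from 156 rpm).
Crank pin A relative to C: A = (d + r cosθ, r sinθ); lever angle φ = atan2(r sinθ, d + r cosθ).
Differentiating tanφ: φ̇ = rω(d cosθ + r)/(d² + r² + 2dr cosθ).
d² + r² + 2dr cosθ = |CA|² = 0.0229029 m²;  d cosθ + r = +0.06387 m.
|ω_lever| = |0.0713·16.34·+0.06387| / 0.0229029 = 3.2482 rad/s.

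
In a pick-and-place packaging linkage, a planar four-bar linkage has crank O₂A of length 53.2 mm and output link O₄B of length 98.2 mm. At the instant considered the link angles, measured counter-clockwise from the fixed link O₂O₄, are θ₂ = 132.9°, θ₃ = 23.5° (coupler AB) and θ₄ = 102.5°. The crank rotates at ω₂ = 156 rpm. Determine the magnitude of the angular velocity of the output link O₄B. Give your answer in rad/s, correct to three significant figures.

ω₂ = 16.34 rad/s (from 156 rpm).
Differentiating the loop-closure r₂e^{iθ₂}+r₃e^{iθ₃}=r₁+r₄e^{iθ₄} gives r₂ω₂e^{iθ₂}+r₃ω₃e^{iθ₃}=r₄ω₄e^{iθ₄}.
Eliminating the other unknown: ω₄ = r₂ω₂ sin(θ₂−θ₃) / [r₄ sin(θ₄−θ₃)].
Numerator sine = +0.94322; denominator sine = +0.98163.
Result = 0.0532·16.34·(+0.94322) / (0.0982·(+0.98163)) = +8.504 rad/s; magnitude 8.504 rad/s.

8.50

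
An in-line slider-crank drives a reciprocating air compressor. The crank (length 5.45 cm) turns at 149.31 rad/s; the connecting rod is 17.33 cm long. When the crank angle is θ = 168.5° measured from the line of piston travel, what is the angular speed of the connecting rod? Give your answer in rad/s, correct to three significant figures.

46.1

ω = 149.3 rad/s
The rod makes angle φ with the slider axis where L sinφ = r sinθ; differentiating, L cosφ·φ̇ = r ω cosθ.
L cosφ = √(L² − r² sin²θ) = 0.17296 m.
|ω_rod| = r ω |cosθ| / √(L² − r² sin²θ) = 0.0545·149.3·0.97992/0.17296 = 46.104 rad/s.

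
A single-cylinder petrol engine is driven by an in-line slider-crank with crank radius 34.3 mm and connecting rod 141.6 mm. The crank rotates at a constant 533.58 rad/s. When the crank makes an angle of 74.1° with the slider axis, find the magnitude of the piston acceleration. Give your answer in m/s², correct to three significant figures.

ω = 533.6 rad/s
x(θ) = r cosθ + √(L² − r² sin²θ); with ω constant, a = ω²·d²x/dθ².
d²x/dθ² = −r cosθ − r²(cos2θ)/√u − r⁴ sin²2θ/(4u^{3/2}),  u = L² − r² sin²θ = 0.0189624 m².
Substituting r = 0.0343 m, L = 0.1416 m, θ = 74.1°: d²x/dθ² = -0.0021724 m.
a = ω²·d²x/dθ² = (533.6)²·(-0.0021724) = -618.51 m/s²;  |a| = 618.51 m/s².

619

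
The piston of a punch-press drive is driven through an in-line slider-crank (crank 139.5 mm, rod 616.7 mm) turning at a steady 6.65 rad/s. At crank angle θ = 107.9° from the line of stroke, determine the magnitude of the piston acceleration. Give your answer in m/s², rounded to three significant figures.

ω = 6.65 rad/s
x(θ) = r cosθ + √(L² − r² sin²θ); with ω constant, a = ω²·d²x/dθ².
d²x/dθ² = −r cosθ − r²(cos2θ)/√u − r⁴ sin²2θ/(4u^{3/2}),  u = L² − r² sin²θ = 0.362697 m².
Substituting r = 0.1395 m, L = 0.6167 m, θ = 107.9°: d²x/dθ² = +0.068936 m.
a = ω²·d²x/dθ² = (6.65)²·(+0.068936) = +3.0485 m/s²;  |a| = 3.0485 m/s².

3.05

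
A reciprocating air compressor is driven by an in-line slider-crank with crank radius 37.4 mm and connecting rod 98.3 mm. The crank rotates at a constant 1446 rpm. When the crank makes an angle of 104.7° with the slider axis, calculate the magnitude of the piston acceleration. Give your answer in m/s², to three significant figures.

ω = 2π·1446/60 = 151.4 rad/s
x(θ) = r cosθ + √(L² − r² sin²θ); with ω constant, a = ω²·d²x/dθ².
d²x/dθ² = −r cosθ − r²(cos2θ)/√u − r⁴ sin²2θ/(4u^{3/2}),  u = L² − r² sin²θ = 0.0083542 m².
Substituting r = 0.0374 m, L = 0.0983 m, θ = 104.7°: d²x/dθ² = +0.022669 m.
a = ω²·d²x/dθ² = (151.4)²·(+0.022669) = +519.78 m/s²;  |a| = 519.78 m/s².

520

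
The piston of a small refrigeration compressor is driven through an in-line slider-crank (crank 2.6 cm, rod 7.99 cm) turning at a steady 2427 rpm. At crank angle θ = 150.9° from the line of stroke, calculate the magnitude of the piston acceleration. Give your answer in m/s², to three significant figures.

ω = 2π·2427/60 = 254.2 rad/s
x(θ) = r cosθ + √(L² − r² sin²θ); with ω constant, a = ω²·d²x/dθ².
d²x/dθ² = −r cosθ − r²(cos2θ)/√u − r⁴ sin²2θ/(4u^{3/2}),  u = L² − r² sin²θ = 0.00622412 m².
Substituting r = 0.026 m, L = 0.0799 m, θ = 150.9°: d²x/dθ² = +0.018035 m.
a = ω²·d²x/dθ² = (254.2)²·(+0.018035) = +1165 m/s²;  |a| = 1165 m/s².

1160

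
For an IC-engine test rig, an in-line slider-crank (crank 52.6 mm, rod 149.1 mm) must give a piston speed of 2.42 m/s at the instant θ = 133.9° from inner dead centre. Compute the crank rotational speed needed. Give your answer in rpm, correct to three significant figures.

816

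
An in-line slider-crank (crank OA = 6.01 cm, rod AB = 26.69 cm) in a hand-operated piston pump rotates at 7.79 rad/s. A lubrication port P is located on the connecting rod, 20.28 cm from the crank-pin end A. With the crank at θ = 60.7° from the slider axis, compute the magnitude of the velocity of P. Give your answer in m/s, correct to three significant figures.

ω = 7.79 rad/s.  Crank-pin speed |V_A| = rω = 0.46818 m/s, perpendicular to OA.
Rod angle: sinφ = −(r/L) sinθ ⇒ φ = -11.325°; ω_rod = −rω cosθ/√(L²−r²sin²θ) = -0.87549 rad/s.
V_P = V_A + ω_rod × AP, with AP = 0.2028 m along the rod.
Components: V_Px = −rω sinθ − a·ω_rod·sinφ = -0.44315 m/s;  V_Py = rω cosθ + a·ω_rod·cosφ = +0.055026 m/s.
|V_P| = √(V_Px² + V_Py²) = 0.44655 m/s.

0.447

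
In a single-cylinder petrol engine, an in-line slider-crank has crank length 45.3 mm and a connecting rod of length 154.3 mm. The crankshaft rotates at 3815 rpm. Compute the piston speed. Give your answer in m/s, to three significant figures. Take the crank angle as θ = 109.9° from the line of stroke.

15.2

ω = 2π·3815/60 = 399.5 rad/s
For an in-line slider-crank, x = r cosθ + √(L² − r² sin²θ), so v = −rω sinθ·[1 + r cosθ/√(L² − r² sin²θ)].
With r = 0.0453 m, L = 0.1543 m, θ = 109.9°: √(L² − r² sin²θ) = 0.1483 m.
v = −0.0453·399.5·0.94029·[1 + 0.0453·-0.34038/0.1483] = -15.248 m/s.
|v| = 15.248 m/s.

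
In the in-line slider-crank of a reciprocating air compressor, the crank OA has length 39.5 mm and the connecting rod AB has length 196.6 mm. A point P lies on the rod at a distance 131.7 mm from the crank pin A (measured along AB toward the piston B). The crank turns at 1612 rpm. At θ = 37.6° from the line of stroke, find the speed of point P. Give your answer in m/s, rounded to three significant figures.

4.83

ω = 168.8 rad/s.  Crank-pin speed |V_A| = rω = 6.6679 m/s, perpendicular to OA.
Rod angle: sinφ = −(r/L) sinθ ⇒ φ = -7.041°; ω_rod = −rω cosθ/√(L²−r²sin²θ) = -27.076 rad/s.
V_P = V_A + ω_rod × AP, with AP = 0.1317 m along the rod.
Components: V_Px = −rω sinθ − a·ω_rod·sinφ = -4.5055 m/s;  V_Py = rω cosθ + a·ω_rod·cosφ = +1.744 m/s.
|V_P| = √(V_Px² + V_Py²) = 4.8313 m/s.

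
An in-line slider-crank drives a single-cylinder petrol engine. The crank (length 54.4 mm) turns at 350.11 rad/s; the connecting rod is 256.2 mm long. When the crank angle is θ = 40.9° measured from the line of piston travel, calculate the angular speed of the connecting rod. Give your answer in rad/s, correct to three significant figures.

ω = 350.1 rad/s
The rod makes angle φ with the slider axis where L sinφ = r sinθ; differentiating, L cosφ·φ̇ = r ω cosθ.
L cosφ = √(L² − r² sin²θ) = 0.25371 m.
|ω_rod| = r ω |cosθ| / √(L² − r² sin²θ) = 0.0544·350.1·0.75585/0.25371 = 56.741 rad/s.

56.7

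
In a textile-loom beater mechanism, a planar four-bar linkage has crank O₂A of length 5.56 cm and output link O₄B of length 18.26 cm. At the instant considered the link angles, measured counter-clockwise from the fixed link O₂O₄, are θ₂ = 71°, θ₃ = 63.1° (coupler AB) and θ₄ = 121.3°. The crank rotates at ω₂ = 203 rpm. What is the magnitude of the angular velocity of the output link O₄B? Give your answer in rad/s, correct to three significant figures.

ω₂ = 21.26 rad/s (from 203 rpm).
Differentiating the loop-closure r₂e^{iθ₂}+r₃e^{iθ₃}=r₁+r₄e^{iθ₄} gives r₂ω₂e^{iθ₂}+r₃ω₃e^{iθ₃}=r₄ω₄e^{iθ₄}.
Eliminating the other unknown: ω₄ = r₂ω₂ sin(θ₂−θ₃) / [r₄ sin(θ₄−θ₃)].
Numerator sine = +0.13744; denominator sine = +0.84989.
Result = 0.0556·21.26·(+0.13744) / (0.1826·(+0.84989)) = +1.0468 rad/s; magnitude 1.0468 rad/s.

1.05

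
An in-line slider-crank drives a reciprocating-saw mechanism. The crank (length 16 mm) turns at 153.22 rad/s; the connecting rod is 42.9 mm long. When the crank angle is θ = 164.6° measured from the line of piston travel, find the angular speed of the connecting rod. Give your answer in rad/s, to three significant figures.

ω = 153.2 rad/s
The rod makes angle φ with the slider axis where L sinφ = r sinθ; differentiating, L cosφ·φ̇ = r ω cosθ.
L cosφ = √(L² − r² sin²θ) = 0.042689 m.
|ω_rod| = r ω |cosθ| / √(L² − r² sin²θ) = 0.016·153.2·0.96410/0.042689 = 55.365 rad/s.

55.4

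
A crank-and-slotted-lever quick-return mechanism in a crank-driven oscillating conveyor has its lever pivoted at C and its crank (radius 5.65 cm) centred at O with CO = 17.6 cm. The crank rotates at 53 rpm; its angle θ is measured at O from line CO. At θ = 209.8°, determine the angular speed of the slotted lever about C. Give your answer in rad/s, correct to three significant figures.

ω = 5.55 rad/s (from 53 rpm).
Crank pin A relative to C: A = (d + r cosθ, r sinθ); lever angle φ = atan2(r sinθ, d + r cosθ).
Differentiating tanφ: φ̇ = rω(d cosθ + r)/(d² + r² + 2dr cosθ).
d² + r² + 2dr cosθ = |CA|² = 0.0169101 m²;  d cosθ + r = -0.096227 m.
|ω_lever| = |0.0565·5.55·-0.096227| / 0.0169101 = 1.7844 rad/s.

1.78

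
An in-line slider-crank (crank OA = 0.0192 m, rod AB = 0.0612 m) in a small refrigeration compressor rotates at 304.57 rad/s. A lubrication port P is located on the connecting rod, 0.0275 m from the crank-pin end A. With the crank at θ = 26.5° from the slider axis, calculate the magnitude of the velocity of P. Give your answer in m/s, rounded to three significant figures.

ω = 304.6 rad/s.  Crank-pin speed |V_A| = rω = 5.8477 m/s, perpendicular to OA.
Rod angle: sinφ = −(r/L) sinθ ⇒ φ = -8.047°; ω_rod = −rω cosθ/√(L²−r²sin²θ) = -86.363 rad/s.
V_P = V_A + ω_rod × AP, with AP = 0.0275 m along the rod.
Components: V_Px = −rω sinθ − a·ω_rod·sinφ = -2.9417 m/s;  V_Py = rω cosθ + a·ω_rod·cosφ = +2.8818 m/s.
|V_P| = √(V_Px² + V_Py²) = 4.118 m/s.

4.12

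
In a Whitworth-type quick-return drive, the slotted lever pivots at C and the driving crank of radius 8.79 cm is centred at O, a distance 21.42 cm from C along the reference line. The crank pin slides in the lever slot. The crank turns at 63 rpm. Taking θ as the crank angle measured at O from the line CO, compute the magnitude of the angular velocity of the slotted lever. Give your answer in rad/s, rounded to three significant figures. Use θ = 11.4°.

1.91

ω = 6.597 rad/s (from 63 rpm).
Crank pin A relative to C: A = (d + r cosθ, r sinθ); lever angle φ = atan2(r sinθ, d + r cosθ).
Differentiating tanφ: φ̇ = rω(d cosθ + r)/(d² + r² + 2dr cosθ).
d² + r² + 2dr cosθ = |CA|² = 0.0905215 m²;  d cosθ + r = +0.29787 m.
|ω_lever| = |0.0879·6.597·+0.29787| / 0.0905215 = 1.9083 rad/s.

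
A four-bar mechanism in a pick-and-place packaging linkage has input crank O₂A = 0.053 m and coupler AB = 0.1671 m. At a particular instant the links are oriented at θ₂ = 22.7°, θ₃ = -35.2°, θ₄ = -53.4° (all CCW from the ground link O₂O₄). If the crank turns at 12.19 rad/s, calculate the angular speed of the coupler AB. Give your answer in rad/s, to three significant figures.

12.0

ω₂ = 12.19 rad/s
Differentiating the loop-closure r₂e^{iθ₂}+r₃e^{iθ₃}=r₁+r₄e^{iθ₄} gives r₂ω₂e^{iθ₂}+r₃ω₃e^{iθ₃}=r₄ω₄e^{iθ₄}.
Eliminating the other unknown: ω₃ = r₂ω₂ sin(θ₄−θ₂) / [r₃ sin(θ₃−θ₄)].
Numerator sine = -0.97072; denominator sine = +0.31233.
Result = 0.053·12.19·(-0.97072) / (0.1671·(+0.31233)) = -12.016 rad/s; magnitude 12.016 rad/s.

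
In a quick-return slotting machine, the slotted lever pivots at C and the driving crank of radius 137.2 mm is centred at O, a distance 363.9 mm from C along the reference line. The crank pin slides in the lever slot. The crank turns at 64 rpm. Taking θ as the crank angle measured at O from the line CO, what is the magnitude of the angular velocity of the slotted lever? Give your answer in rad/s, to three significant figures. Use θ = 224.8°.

1.38

ω = 6.702 rad/s (from 64 rpm).
Crank pin A relative to C: A = (d + r cosθ, r sinθ); lever angle φ = atan2(r sinθ, d + r cosθ).
Differentiating tanφ: φ̇ = rω(d cosθ + r)/(d² + r² + 2dr cosθ).
d² + r² + 2dr cosθ = |CA|² = 0.0803935 m²;  d cosθ + r = -0.12101 m.
|ω_lever| = |0.1372·6.702·-0.12101| / 0.0803935 = 1.3841 rad/s.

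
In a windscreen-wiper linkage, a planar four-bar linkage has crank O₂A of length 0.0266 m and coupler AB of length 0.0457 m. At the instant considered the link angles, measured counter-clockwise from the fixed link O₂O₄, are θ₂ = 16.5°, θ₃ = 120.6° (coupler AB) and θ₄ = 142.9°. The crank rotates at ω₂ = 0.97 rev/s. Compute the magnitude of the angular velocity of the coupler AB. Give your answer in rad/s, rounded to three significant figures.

7.52

ω₂ = 6.095 rad/s (from 0.97 rev/s).
Differentiating the loop-closure r₂e^{iθ₂}+r₃e^{iθ₃}=r₁+r₄e^{iθ₄} gives r₂ω₂e^{iθ₂}+r₃ω₃e^{iθ₃}=r₄ω₄e^{iθ₄}.
Eliminating the other unknown: ω₃ = r₂ω₂ sin(θ₄−θ₂) / [r₃ sin(θ₃−θ₄)].
Numerator sine = +0.80489; denominator sine = -0.37946.
Result = 0.0266·6.095·(+0.80489) / (0.0457·(-0.37946)) = -7.5248 rad/s; magnitude 7.5248 rad/s.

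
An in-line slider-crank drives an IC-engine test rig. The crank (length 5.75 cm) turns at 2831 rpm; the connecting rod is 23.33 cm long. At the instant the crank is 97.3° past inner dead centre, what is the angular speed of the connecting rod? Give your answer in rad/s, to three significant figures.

9.57

ω = 296.5 rad/s (converted from 2831 rpm).
The rod makes angle φ with the slider axis where L sinφ = r sinθ; differentiating, L cosφ·φ̇ = r ω cosθ.
L cosφ = √(L² − r² sin²θ) = 0.22622 m.
|ω_rod| = r ω |cosθ| / √(L² − r² sin²θ) = 0.0575·296.5·0.12706/0.22622 = 9.5748 rad/s.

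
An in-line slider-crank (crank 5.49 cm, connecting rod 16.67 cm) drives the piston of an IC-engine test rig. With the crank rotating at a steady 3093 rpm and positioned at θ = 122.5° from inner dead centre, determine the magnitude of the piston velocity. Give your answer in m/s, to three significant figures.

12.2

ω = 2π·3093/60 = 323.9 rad/s
For an in-line slider-crank, x = r cosθ + √(L² − r² sin²θ), so v = −rω sinθ·[1 + r cosθ/√(L² − r² sin²θ)].
With r = 0.0549 m, L = 0.1667 m, θ = 122.5°: √(L² − r² sin²θ) = 0.16014 m.
v = −0.0549·323.9·0.84339·[1 + 0.0549·-0.53730/0.16014] = -12.235 m/s.
|v| = 12.235 m/s.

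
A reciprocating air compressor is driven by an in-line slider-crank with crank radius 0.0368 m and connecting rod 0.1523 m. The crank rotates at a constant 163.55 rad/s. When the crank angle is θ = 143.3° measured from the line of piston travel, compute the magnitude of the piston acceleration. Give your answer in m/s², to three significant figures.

717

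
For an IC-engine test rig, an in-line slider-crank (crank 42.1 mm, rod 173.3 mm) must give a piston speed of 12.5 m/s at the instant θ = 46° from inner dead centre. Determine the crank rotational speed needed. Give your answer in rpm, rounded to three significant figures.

3360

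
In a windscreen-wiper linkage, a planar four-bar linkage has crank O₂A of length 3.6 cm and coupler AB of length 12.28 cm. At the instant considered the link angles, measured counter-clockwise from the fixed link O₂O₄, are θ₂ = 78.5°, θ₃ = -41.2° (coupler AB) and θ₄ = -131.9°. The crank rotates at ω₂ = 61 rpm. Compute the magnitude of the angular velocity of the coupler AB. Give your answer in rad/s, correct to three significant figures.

0.948

ω₂ = 6.388 rad/s (from 61 rpm).
Differentiating the loop-closure r₂e^{iθ₂}+r₃e^{iθ₃}=r₁+r₄e^{iθ₄} gives r₂ω₂e^{iθ₂}+r₃ω₃e^{iθ₃}=r₄ω₄e^{iθ₄}.
Eliminating the other unknown: ω₃ = r₂ω₂ sin(θ₄−θ₂) / [r₃ sin(θ₃−θ₄)].
Numerator sine = +0.50603; denominator sine = +0.99993.
Result = 0.036·6.388·(+0.50603) / (0.1228·(+0.99993)) = +0.94771 rad/s; magnitude 0.94771 rad/s.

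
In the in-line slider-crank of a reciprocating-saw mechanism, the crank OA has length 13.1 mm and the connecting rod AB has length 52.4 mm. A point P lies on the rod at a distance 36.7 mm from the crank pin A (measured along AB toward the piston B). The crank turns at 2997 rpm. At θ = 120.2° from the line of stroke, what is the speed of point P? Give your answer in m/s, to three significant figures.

3.29

ω = 313.8 rad/s.  Crank-pin speed |V_A| = rω = 4.1114 m/s, perpendicular to OA.
Rod angle: sinφ = −(r/L) sinθ ⇒ φ = -12.478°; ω_rod = −rω cosθ/√(L²−r²sin²θ) = +40.422 rad/s.
V_P = V_A + ω_rod × AP, with AP = 0.0367 m along the rod.
Components: V_Px = −rω sinθ − a·ω_rod·sinφ = -3.2328 m/s;  V_Py = rω cosθ + a·ω_rod·cosφ = -0.61964 m/s.
|V_P| = √(V_Px² + V_Py²) = 3.2917 m/s.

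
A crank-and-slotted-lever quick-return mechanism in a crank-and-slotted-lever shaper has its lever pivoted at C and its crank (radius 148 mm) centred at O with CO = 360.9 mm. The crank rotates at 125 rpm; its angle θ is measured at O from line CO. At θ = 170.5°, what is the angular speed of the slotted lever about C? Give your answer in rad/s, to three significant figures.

ω = 13.09 rad/s (from 125 rpm).
Crank pin A relative to C: A = (d + r cosθ, r sinθ); lever angle φ = atan2(r sinθ, d + r cosθ).
Differentiating tanφ: φ̇ = rω(d cosθ + r)/(d² + r² + 2dr cosθ).
d² + r² + 2dr cosθ = |CA|² = 0.0467915 m²;  d cosθ + r = -0.20795 m.
|ω_lever| = |0.148·13.09·-0.20795| / 0.0467915 = 8.6098 rad/s.

8.61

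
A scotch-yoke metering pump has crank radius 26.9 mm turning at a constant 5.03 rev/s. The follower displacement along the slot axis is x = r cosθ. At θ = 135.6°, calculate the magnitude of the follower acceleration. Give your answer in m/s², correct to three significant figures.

19.2

ω = 31.6 rad/s (from 5.03 rev/s).
x = r cosθ ⇒ ẍ = −rω² cosθ (ω constant).
|a| = rω²|cosθ| = 0.0269·(31.6)²·|cos 135.6°| = 19.197 m/s².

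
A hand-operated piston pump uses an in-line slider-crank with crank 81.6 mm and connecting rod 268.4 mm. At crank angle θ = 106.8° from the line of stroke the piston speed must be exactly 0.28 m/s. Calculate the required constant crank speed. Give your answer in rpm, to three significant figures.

37.7

For an in-line slider-crank, |v_piston| = rω|sinθ|·[1 + r cosθ/√(L² − r² sin²θ)].
With r = 0.0816 m, L = 0.2684 m, θ = 106.8°: the bracketed kinematic factor |dx/dθ| = 0.070942 m.
ω = v/|dx/dθ| = 0.28/0.070942 = 3.9469 rad/s.
N = 60ω/(2π) = 37.69 rpm.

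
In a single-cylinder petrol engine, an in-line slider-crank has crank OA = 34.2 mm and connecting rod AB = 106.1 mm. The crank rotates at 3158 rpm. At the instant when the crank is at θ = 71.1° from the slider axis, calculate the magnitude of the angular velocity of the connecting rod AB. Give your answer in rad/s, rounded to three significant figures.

36.3

ω = 330.7 rad/s (converted from 3158 rpm).
The rod makes angle φ with the slider axis where L sinφ = r sinθ; differentiating, L cosφ·φ̇ = r ω cosθ.
L cosφ = √(L² − r² sin²θ) = 0.10105 m.
|ω_rod| = r ω |cosθ| / √(L² − r² sin²θ) = 0.0342·330.7·0.32392/0.10105 = 36.256 rad/s.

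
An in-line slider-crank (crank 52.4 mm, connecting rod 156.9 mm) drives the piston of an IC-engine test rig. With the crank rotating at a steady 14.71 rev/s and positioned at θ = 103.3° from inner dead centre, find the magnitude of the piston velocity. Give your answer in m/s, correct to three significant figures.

4.33

ω = 2π·14.7 = 92.43 rad/s
For an in-line slider-crank, x = r cosθ + √(L² − r² sin²θ), so v = −rω sinθ·[1 + r cosθ/√(L² − r² sin²θ)].
With r = 0.0524 m, L = 0.1569 m, θ = 103.3°: √(L² − r² sin²θ) = 0.14838 m.
v = −0.0524·92.43·0.97318·[1 + 0.0524·-0.23005/0.14838] = -4.3303 m/s.
|v| = 4.3303 m/s.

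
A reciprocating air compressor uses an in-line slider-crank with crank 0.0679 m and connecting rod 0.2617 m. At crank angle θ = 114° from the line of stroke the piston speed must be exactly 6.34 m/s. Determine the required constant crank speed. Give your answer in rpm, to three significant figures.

For an in-line slider-crank, |v_piston| = rω|sinθ|·[1 + r cosθ/√(L² − r² sin²θ)].
With r = 0.0679 m, L = 0.2617 m, θ = 114°: the bracketed kinematic factor |dx/dθ| = 0.055292 m.
ω = v/|dx/dθ| = 6.34/0.055292 = 114.66 rad/s.
N = 60ω/(2π) = 1095 rpm.

1090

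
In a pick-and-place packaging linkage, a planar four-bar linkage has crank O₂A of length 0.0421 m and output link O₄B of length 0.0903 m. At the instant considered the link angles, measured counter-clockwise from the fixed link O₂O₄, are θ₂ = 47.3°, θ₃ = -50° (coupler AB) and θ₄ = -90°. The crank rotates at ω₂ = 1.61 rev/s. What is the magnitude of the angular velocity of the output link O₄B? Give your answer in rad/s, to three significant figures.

ω₂ = 10.12 rad/s (from 1.61 rev/s).
Differentiating the loop-closure r₂e^{iθ₂}+r₃e^{iθ₃}=r₁+r₄e^{iθ₄} gives r₂ω₂e^{iθ₂}+r₃ω₃e^{iθ₃}=r₄ω₄e^{iθ₄}.
Eliminating the other unknown: ω₄ = r₂ω₂ sin(θ₂−θ₃) / [r₄ sin(θ₄−θ₃)].
Numerator sine = +0.99189; denominator sine = -0.64279.
Result = 0.0421·10.12·(+0.99189) / (0.0903·(-0.64279)) = -7.2778 rad/s; magnitude 7.2778 rad/s.

7.28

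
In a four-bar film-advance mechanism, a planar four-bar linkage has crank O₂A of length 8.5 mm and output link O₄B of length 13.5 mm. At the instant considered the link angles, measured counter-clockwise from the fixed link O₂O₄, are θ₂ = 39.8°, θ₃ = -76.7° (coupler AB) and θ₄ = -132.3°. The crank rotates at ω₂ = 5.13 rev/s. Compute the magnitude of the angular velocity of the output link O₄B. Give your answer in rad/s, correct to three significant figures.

22.0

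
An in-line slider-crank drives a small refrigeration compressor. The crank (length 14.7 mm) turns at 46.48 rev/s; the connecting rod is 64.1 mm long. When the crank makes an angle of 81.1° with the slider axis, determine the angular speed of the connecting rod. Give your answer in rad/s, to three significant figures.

ω = 292 rad/s (converted from 46.48 rev/s).
The rod makes angle φ with the slider axis where L sinφ = r sinθ; differentiating, L cosφ·φ̇ = r ω cosθ.
L cosφ = √(L² − r² sin²θ) = 0.062433 m.
|ω_rod| = r ω |cosθ| / √(L² − r² sin²θ) = 0.0147·292·0.15471/0.062433 = 10.638 rad/s.

10.6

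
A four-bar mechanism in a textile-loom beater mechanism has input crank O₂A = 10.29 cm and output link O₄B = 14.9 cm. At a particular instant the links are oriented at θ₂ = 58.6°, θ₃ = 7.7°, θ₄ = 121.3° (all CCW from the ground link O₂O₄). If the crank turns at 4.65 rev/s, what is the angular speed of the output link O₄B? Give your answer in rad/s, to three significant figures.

17.1

ω₂ = 29.22 rad/s (from 4.65 rev/s).
Differentiating the loop-closure r₂e^{iθ₂}+r₃e^{iθ₃}=r₁+r₄e^{iθ₄} gives r₂ω₂e^{iθ₂}+r₃ω₃e^{iθ₃}=r₄ω₄e^{iθ₄}.
Eliminating the other unknown: ω₄ = r₂ω₂ sin(θ₂−θ₃) / [r₄ sin(θ₄−θ₃)].
Numerator sine = +0.77605; denominator sine = +0.91636.
Result = 0.1029·29.22·(+0.77605) / (0.149·(+0.91636)) = +17.088 rad/s; magnitude 17.088 rad/s.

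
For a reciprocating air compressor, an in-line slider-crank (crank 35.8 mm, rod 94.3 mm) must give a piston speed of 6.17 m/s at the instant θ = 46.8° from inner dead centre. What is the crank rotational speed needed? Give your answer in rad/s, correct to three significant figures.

186

For an in-line slider-crank, |v_piston| = rω|sinθ|·[1 + r cosθ/√(L² − r² sin²θ)].
With r = 0.0358 m, L = 0.0943 m, θ = 46.8°: the bracketed kinematic factor |dx/dθ| = 0.033155 m.
ω = v/|dx/dθ| = 6.17/0.033155 = 186.1 rad/s.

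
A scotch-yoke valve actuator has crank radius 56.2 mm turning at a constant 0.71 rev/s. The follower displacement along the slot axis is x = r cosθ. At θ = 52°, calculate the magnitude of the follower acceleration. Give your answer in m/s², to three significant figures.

ω = 4.461 rad/s (from 0.71 rev/s).
x = r cosθ ⇒ ẍ = −rω² cosθ (ω constant).
|a| = rω²|cosθ| = 0.0562·(4.461)²·|cos 52°| = 0.68858 m/s².

0.689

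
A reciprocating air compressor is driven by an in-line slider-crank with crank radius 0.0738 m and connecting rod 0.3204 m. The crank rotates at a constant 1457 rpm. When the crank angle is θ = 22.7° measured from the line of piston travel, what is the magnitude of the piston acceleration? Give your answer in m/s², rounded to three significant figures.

ω = 2π·1457/60 = 152.6 rad/s
x(θ) = r cosθ + √(L² − r² sin²θ); with ω constant, a = ω²·d²x/dθ².
d²x/dθ² = −r cosθ − r²(cos2θ)/√u − r⁴ sin²2θ/(4u^{3/2}),  u = L² − r² sin²θ = 0.101845 m².
Substituting r = 0.0738 m, L = 0.3204 m, θ = 22.7°: d²x/dθ² = -0.080182 m.
a = ω²·d²x/dθ² = (152.6)²·(-0.080182) = -1866.6 m/s²;  |a| = 1866.6 m/s².

1870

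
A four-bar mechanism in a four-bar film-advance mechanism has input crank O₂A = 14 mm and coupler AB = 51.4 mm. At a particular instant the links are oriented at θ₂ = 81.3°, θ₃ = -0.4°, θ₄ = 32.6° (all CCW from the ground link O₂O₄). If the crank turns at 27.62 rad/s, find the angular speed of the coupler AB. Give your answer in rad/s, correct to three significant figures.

ω₂ = 27.62 rad/s
Differentiating the loop-closure r₂e^{iθ₂}+r₃e^{iθ₃}=r₁+r₄e^{iθ₄} gives r₂ω₂e^{iθ₂}+r₃ω₃e^{iθ₃}=r₄ω₄e^{iθ₄}.
Eliminating the other unknown: ω₃ = r₂ω₂ sin(θ₄−θ₂) / [r₃ sin(θ₃−θ₄)].
Numerator sine = -0.75126; denominator sine = -0.54464.
Result = 0.014·27.62·(-0.75126) / (0.0514·(-0.54464)) = +10.377 rad/s; magnitude 10.377 rad/s.

10.4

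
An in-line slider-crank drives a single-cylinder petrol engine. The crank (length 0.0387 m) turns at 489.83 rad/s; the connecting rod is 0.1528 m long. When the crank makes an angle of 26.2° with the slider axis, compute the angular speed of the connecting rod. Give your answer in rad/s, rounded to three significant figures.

ω = 489.8 rad/s
The rod makes angle φ with the slider axis where L sinφ = r sinθ; differentiating, L cosφ·φ̇ = r ω cosθ.
L cosφ = √(L² − r² sin²θ) = 0.15184 m.
|ω_rod| = r ω |cosθ| / √(L² − r² sin²θ) = 0.0387·489.8·0.89726/0.15184 = 112.02 rad/s.

112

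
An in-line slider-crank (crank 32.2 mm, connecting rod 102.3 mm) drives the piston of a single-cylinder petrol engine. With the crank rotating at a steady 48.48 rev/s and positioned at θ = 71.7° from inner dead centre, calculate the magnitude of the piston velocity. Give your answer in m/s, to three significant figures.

10.3

ω = 2π·48.5 = 304.6 rad/s
For an in-line slider-crank, x = r cosθ + √(L² − r² sin²θ), so v = −rω sinθ·[1 + r cosθ/√(L² − r² sin²θ)].
With r = 0.0322 m, L = 0.1023 m, θ = 71.7°: √(L² − r² sin²θ) = 0.097625 m.
v = −0.0322·304.6·0.94943·[1 + 0.0322·0.31399/0.097625] = -10.277 m/s.
|v| = 10.277 m/s.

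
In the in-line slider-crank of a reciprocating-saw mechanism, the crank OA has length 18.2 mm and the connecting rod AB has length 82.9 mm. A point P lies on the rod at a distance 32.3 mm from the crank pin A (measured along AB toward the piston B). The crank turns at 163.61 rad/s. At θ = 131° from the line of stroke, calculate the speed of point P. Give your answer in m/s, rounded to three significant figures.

2.43

ω = 163.6 rad/s.  Crank-pin speed |V_A| = rω = 2.9777 m/s, perpendicular to OA.
Rod angle: sinφ = −(r/L) sinθ ⇒ φ = -9.537°; ω_rod = −rω cosθ/√(L²−r²sin²θ) = +23.895 rad/s.
V_P = V_A + ω_rod × AP, with AP = 0.0323 m along the rod.
Components: V_Px = −rω sinθ − a·ω_rod·sinφ = -2.1194 m/s;  V_Py = rω cosθ + a·ω_rod·cosφ = -1.1924 m/s.
|V_P| = √(V_Px² + V_Py²) = 2.4318 m/s.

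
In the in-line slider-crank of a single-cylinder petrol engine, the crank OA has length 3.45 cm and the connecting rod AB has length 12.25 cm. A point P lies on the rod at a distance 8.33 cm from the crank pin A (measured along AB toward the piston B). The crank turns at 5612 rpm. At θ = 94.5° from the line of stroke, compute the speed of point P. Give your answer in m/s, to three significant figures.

19.9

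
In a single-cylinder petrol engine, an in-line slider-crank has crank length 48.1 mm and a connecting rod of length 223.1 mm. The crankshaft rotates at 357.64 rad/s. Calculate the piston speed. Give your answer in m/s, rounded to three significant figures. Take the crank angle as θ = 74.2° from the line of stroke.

17.5

ω = 357.6 rad/s
For an in-line slider-crank, x = r cosθ + √(L² − r² sin²θ), so v = −rω sinθ·[1 + r cosθ/√(L² − r² sin²θ)].
With r = 0.0481 m, L = 0.2231 m, θ = 74.2°: √(L² − r² sin²θ) = 0.21825 m.
v = −0.0481·357.6·0.96222·[1 + 0.0481·0.27228/0.21825] = -17.546 m/s.
|v| = 17.546 m/s.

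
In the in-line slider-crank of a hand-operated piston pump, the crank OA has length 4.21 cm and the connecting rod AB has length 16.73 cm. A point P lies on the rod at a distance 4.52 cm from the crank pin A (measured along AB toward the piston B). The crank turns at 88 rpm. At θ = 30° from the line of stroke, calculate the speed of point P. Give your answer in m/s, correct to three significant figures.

0.320

ω = 9.215 rad/s.  Crank-pin speed |V_A| = rω = 0.38797 m/s, perpendicular to OA.
Rod angle: sinφ = −(r/L) sinθ ⇒ φ = -7.228°; ω_rod = −rω cosθ/√(L²−r²sin²θ) = -2.0244 rad/s.
V_P = V_A + ω_rod × AP, with AP = 0.0452 m along the rod.
Components: V_Px = −rω sinθ − a·ω_rod·sinφ = -0.2055 m/s;  V_Py = rω cosθ + a·ω_rod·cosφ = +0.24521 m/s.
|V_P| = √(V_Px² + V_Py²) = 0.31993 m/s.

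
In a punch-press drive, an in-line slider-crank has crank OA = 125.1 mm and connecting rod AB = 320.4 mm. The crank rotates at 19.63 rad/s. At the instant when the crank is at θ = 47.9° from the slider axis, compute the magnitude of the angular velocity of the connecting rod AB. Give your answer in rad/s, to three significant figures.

ω = 19.63 rad/s
The rod makes angle φ with the slider axis where L sinφ = r sinθ; differentiating, L cosφ·φ̇ = r ω cosθ.
L cosφ = √(L² − r² sin²θ) = 0.30666 m.
|ω_rod| = r ω |cosθ| / √(L² − r² sin²θ) = 0.1251·19.63·0.67043/0.30666 = 5.3687 rad/s.

5.37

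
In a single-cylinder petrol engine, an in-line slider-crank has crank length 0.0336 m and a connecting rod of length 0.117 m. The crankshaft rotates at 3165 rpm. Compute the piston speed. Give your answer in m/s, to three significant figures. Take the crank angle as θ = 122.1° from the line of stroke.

ω = 2π·3165/60 = 331.4 rad/s
For an in-line slider-crank, x = r cosθ + √(L² − r² sin²θ), so v = −rω sinθ·[1 + r cosθ/√(L² − r² sin²θ)].
With r = 0.0336 m, L = 0.117 m, θ = 122.1°: √(L² − r² sin²θ) = 0.11348 m.
v = −0.0336·331.4·0.84712·[1 + 0.0336·-0.53140/0.11348] = -7.9496 m/s.
|v| = 7.9496 m/s.

7.95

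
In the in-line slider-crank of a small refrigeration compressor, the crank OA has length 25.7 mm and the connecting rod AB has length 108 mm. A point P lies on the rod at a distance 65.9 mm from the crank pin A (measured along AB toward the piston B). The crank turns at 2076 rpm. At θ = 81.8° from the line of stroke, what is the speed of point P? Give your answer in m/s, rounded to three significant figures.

ω = 217.4 rad/s.  Crank-pin speed |V_A| = rω = 5.5871 m/s, perpendicular to OA.
Rod angle: sinφ = −(r/L) sinθ ⇒ φ = -13.623°; ω_rod = −rω cosθ/√(L²−r²sin²θ) = -7.5922 rad/s.
V_P = V_A + ω_rod × AP, with AP = 0.0659 m along the rod.
Components: V_Px = −rω sinθ − a·ω_rod·sinφ = -5.6479 m/s;  V_Py = rω cosθ + a·ω_rod·cosφ = +0.31064 m/s.
|V_P| = √(V_Px² + V_Py²) = 5.6564 m/s.

5.66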